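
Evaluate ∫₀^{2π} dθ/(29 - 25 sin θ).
Call the integral J. The integrand is 2π-periodic and we integrate over a full period, so shifting θ does not change the value (θ → θ + π/2 turns sin θ into cos θ; θ → θ + π flips the sign of the trig term). Hence
  J = ∫₀^{2π} dθ/(29 + 25 cos θ).
Put z = e^{iθ}: then cos θ = (z + 1/z)/2, dθ = dz/(iz), and z runs once counterclockwise around |z| = 1:
  J = ∮_{|z|=1} 1/(29 + 25*(z + 1/z)/2) · dz/(iz) = (2/i) ∮_{|z|=1} dz/(25*z^2 + 58*z + 25).
The roots of 25*z^2 + 58*z + 25 are z = (-29 ± sqrt(29^2 - 25^2))/25, with sqrt(216) = 6*sqrt(6); their product is 1, so only z₊ = -29/25 + 6*sqrt(6)/25 lies inside the unit circle (z₋ = -29/25 - 6*sqrt(6)/25 lies outside).
z₊ is a simple zero of q(z) = 25*z^2 + 58*z + 25, so Res(1/q, z₊) = 1/q'(z₊) with q'(z) = 50*z + 58; and q'(z₊) = 25*(z₊ - z₋) = 12*sqrt(6).
Therefore J = (2/i) · 2πi · 1/(12*sqrt(6)) = 2*pi/(6*sqrt(6)) = sqrt(6)*pi/18

Final answer: sqrt(6)*pi/18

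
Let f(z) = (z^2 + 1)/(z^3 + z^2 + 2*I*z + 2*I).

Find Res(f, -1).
2/5 - 4*I/5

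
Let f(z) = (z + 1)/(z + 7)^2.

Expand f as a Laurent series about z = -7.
Put w = z - (-7), i.e. z = w - 7. The denominator is w^2, so it suffices to rewrite the numerator in powers of w.

P(z) = z + 1
P(w - 7) = -6 + w

Dividing each term by w^2:
  f = -6/w^2 + 1/w

Substituting back w = z + 7:
  f(z) = -6/(z + 7)^2 + 1/(z + 7)

The series is finite because the numerator is a polynomial; the negative powers form the principal part, and the coefficient of 1/(z + 7) gives Res(f, -7) = 1.

Final answer: -6/(z + 7)^2 + 1/(z + 7)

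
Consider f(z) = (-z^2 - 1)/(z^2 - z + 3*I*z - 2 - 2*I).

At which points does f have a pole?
The singularities of f are the zeros of the denominator. Factoring,
  z^2 - z + 3*I*z - 2 - 2*I = (z + 2*I)*(z - 1 + I)
so the candidates are z = -2*I, z = 1 - I.

Check the numerator P(z) = -z^2 - 1 at each one:
  P(-2*I) = 3 ≠ 0, so z = -2*I is a (simple) pole.
  P(1 - I) = -1 + 2*I ≠ 0, so z = 1 - I is a (simple) pole.

Poles of f: {-2*I, 1 - I}

Final answer: {-2*I, 1 - I}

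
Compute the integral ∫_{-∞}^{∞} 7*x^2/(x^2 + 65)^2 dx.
Let f(z) = 7*z^2/(z^2 + 65)^2. The denominator has no real zeros and deg Q - deg P = 2 ≥ 2, so the integral of f over the upper semicircle |z| = R tends to 0 as R → ∞. Closing the contour in the upper half-plane,
  ∫_{-∞}^{∞} f(x) dx = 2πi · Σ Res(f, z_k)  over the poles with Im z_k > 0.

Zeros of the denominator: z^2 + 65 = 0 gives z = ±sqrt(65)*I.
Upper half-plane: z = sqrt(65)*I (a pole of order 2).

Write f(z) = g(z)/(z - sqrt(65)*I)^2 with g(z) = 7*z^2/(z + sqrt(65)*I)^2. For a double pole, Res(f, z₀) = g'(z₀):
  g'(z) = 14*sqrt(65)*I*z/(z + sqrt(65)*I)^3
  Res(f, sqrt(65)*I) = g'(sqrt(65)*I) = -7*sqrt(65)*I/260

∫_{-∞}^{∞} f(x) dx = 2πi · (-7*sqrt(65)*I/260) = 7*sqrt(65)*pi/130

Final answer: 7*sqrt(65)*pi/130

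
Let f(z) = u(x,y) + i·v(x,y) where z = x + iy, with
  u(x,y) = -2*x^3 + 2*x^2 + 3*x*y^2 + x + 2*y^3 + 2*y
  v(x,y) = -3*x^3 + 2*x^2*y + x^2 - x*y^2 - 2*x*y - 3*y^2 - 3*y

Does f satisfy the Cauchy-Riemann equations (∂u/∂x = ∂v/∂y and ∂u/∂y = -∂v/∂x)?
∂u/∂x = -6*x^2 + 4*x + 3*y^2 + 1
∂v/∂y = 2*x^2 - 2*x*y - 2*x - 6*y - 3
∂u/∂y = 6*x*y + 6*y^2 + 2
∂v/∂x = -9*x^2 + 4*x*y + 2*x - y^2 - 2*y
∂u/∂x ≠ ∂v/∂y and ∂u/∂y ≠ -∂v/∂x; the Cauchy-Riemann equations are not satisfied, so f is not analytic.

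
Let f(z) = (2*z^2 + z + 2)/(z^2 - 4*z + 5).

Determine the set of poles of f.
The singularities of f are the zeros of the denominator. Factoring,
  z^2 - 4*z + 5 = (z - 2 + I)*(z - 2 - I)
so the candidates are z = 2 - I, z = 2 + I.

Check the numerator P(z) = 2*z^2 + z + 2 at each one:
  P(2 - I) = 10 - 9*I ≠ 0, so z = 2 - I is a (simple) pole.
  P(2 + I) = 10 + 9*I ≠ 0, so z = 2 + I is a (simple) pole.

Poles of f: {2 - I, 2 + I}

Final answer: {2 - I, 2 + I}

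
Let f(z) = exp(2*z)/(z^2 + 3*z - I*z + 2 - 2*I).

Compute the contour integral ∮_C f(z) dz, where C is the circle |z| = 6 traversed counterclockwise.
By the residue theorem, ∮_C f(z) dz = 2πi · (sum of the residues of f at the poles inside |z| = 6).

The denominator factors as (z + 2)*(z + 1 - I), so the singularities of f are simple poles at z = -2, z = -1 + I.
  |-2|² = 4 < 36 = 6², so this pole is inside the contour.
  |-1 + I|² = 2 < 36 = 6², so this pole is inside the contour.

With P(z) = exp(2*z) and Q(z) = z^2 + 3*z - I*z + 2 - 2*I, each pole is simple, so Res(f, z₀) = P(z₀)/Q'(z₀) with Q'(z) = 2*z + 3 - I.
  Res(f, -2) = P(-2)/Q'(-2) = (exp(-4))/(-1 - I) = (-1/2 + I/2)*exp(-4)
  Res(f, -1 + I) = P(-1 + I)/Q'(-1 + I) = (exp(-2 + 2*I))/(1 + I) = (1/2 - I/2)*exp(-2 + 2*I)

Sum of residues inside C: (-1/2 + I/2)*exp(-4) + (1/2 - I/2)*exp(-2 + 2*I)
∮_C f(z) dz = 2πi · ((-1/2 + I/2)*exp(-4) + (1/2 - I/2)*exp(-2 + 2*I)) = pi*(-1 - I)*exp(-4) + pi*(1 + I)*exp(-2 + 2*I)

Final answer: pi*(-1 - I)*exp(-4) + pi*(1 + I)*exp(-2 + 2*I)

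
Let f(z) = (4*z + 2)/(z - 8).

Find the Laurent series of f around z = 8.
Put w = z - (8), i.e. z = w + 8. The denominator is w, so it suffices to rewrite the numerator in powers of w.

P(z) = 4*z + 2
P(w + 8) = 34 + 4*w

Dividing each term by w:
  f = 34/w + 4

Substituting back w = z - 8:
  f(z) = 34/(z - 8) + 4

The series is finite because the numerator is a polynomial; the negative powers form the principal part, and the coefficient of 1/(z - 8) gives Res(f, 8) = 34.

Final answer: 34/(z - 8) + 4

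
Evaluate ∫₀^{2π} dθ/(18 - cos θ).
Call the integral J. The integrand is 2π-periodic and we integrate over a full period, so shifting θ does not change the value (θ → θ + π flips the sign of the trig term). Hence
  J = ∫₀^{2π} dθ/(18 + cos θ).
Put z = e^{iθ}: then cos θ = (z + 1/z)/2, dθ = dz/(iz), and z runs once counterclockwise around |z| = 1:
  J = ∮_{|z|=1} 1/(18 + (z + 1/z)/2) · dz/(iz) = (2/i) ∮_{|z|=1} dz/(z^2 + 36*z + 1).
The roots of z^2 + 36*z + 1 are z = (-18 ± sqrt(18^2 - 1^2)), with sqrt(323) = sqrt(323); their product is 1, so only z₊ = -18 + sqrt(323) lies inside the unit circle (z₋ = -18 - sqrt(323) lies outside).
z₊ is a simple zero of q(z) = z^2 + 36*z + 1, so Res(1/q, z₊) = 1/q'(z₊) with q'(z) = 2*z + 36; and q'(z₊) = (z₊ - z₋) = 2*sqrt(323).
Therefore J = (2/i) · 2πi · 1/(2*sqrt(323)) = 2*pi/(sqrt(323)) = 2*sqrt(323)*pi/323

Final answer: 2*sqrt(323)*pi/323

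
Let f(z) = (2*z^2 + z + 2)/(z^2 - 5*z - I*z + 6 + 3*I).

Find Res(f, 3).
Write f(z) = P(z)/Q(z) with P(z) = 2*z^2 + z + 2 and Q(z) = z^2 - 5*z - I*z + 6 + 3*I.
The denominator factors as Q(z) = (z - 3)*(z - 2 - I), so z = 3 is a simple zero of Q and P is analytic there; z = 3 is therefore a simple pole and
  Res(f, z₀) = P(z₀)/Q'(z₀).

Q'(z) = 2*z - 5 - I, so Q'(3) = 1 - I.
P(3) = 23.

Res(f, 3) = (23)/(1 - I) = 23/2 + 23*I/2

Final answer: 23/2 + 23*I/2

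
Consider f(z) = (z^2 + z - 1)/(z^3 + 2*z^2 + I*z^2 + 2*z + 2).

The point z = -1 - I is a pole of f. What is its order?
Factor the denominator:
  z^3 + 2*z^2 + I*z^2 + 2*z + 2 = (z + 1 + I)^2*(z - I)

The numerator P(z) = z^2 + z - 1 has P(-1 - I) = -2 + I ≠ 0, so no factor of (z + 1 + I) cancels.
Near z = -1 - I we can therefore write f(z) = g(z)/(z + 1 + I)^2 with g analytic at -1 - I and g(-1 - I) ≠ 0 (g is the numerator divided by the remaining denominator factors).

Hence z = -1 - I is a pole of order 2.

Final answer: 2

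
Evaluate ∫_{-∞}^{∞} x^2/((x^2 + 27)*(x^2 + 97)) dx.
pi*(-3*sqrt(3) + sqrt(97))/70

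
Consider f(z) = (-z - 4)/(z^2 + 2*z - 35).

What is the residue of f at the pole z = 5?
-3/4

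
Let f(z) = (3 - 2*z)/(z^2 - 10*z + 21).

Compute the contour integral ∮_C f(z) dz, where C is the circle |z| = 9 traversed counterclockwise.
-4*I*pi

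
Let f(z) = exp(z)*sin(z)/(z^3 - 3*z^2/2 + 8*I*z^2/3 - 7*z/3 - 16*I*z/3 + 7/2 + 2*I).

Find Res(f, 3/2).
Write f(z) = P(z)/Q(z) with P(z) = exp(z)*sin(z) and Q(z) = z^3 - 3*z^2/2 + 8*I*z^2/3 - 7*z/3 - 16*I*z/3 + 7/2 + 2*I.
The denominator factors as Q(z) = (z - 1 + 2*I/3)*(z - 3/2)*(z + 1 + 2*I), so z = 3/2 is a simple zero of Q and P is analytic there; z = 3/2 is therefore a simple pole and
  Res(f, z₀) = P(z₀)/Q'(z₀).

Q'(z) = 3*z^2 - 3*z + 16*I*z/3 - 7/3 - 16*I/3, so Q'(3/2) = -1/12 + 8*I/3.
P(3/2) = exp(3/2)*sin(3/2).

Res(f, 3/2) = (exp(3/2)*sin(3/2))/(-1/12 + 8*I/3) = (-12/1025 - 384*I/1025)*exp(3/2)*sin(3/2)

Final answer: (-12/1025 - 384*I/1025)*exp(3/2)*sin(3/2)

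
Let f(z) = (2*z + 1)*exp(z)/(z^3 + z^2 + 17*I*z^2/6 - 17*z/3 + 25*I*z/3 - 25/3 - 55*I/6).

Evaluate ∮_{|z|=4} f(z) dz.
By the residue theorem, ∮_C f(z) dz = 2πi · (sum of the residues of f at the poles inside |z| = 4).

The denominator factors as (z - 1 + 2*I)*(z + 3 - 2*I/3)*(z - 1 + 3*I/2), so the singularities of f are simple poles at z = 1 - 2*I, z = -3 + 2*I/3, z = 1 - 3*I/2.
  |1 - 2*I|² = 5 < 16 = 4², so this pole is inside the contour.
  |-3 + 2*I/3|² = 85/9 < 16 = 4², so this pole is inside the contour.
  |1 - 3*I/2|² = 13/4 < 16 = 4², so this pole is inside the contour.

With P(z) = (2*z + 1)*exp(z) and Q(z) = z^3 + z^2 + 17*I*z^2/6 - 17*z/3 + 25*I*z/3 - 25/3 - 55*I/6, each pole is simple, so Res(f, z₀) = P(z₀)/Q'(z₀) with Q'(z) = 3*z^2 + 2*z + 17*I*z/3 - 17/3 + 25*I/3.
  Res(f, 1 - 2*I) = P(1 - 2*I)/Q'(1 - 2*I) = ((3 - 4*I)*exp(1 - 2*I))/(-4/3 - 2*I) = (9/13 + 51*I/26)*exp(1 - 2*I)
  Res(f, -3 + 2*I/3) = P(-3 + 2*I/3)/Q'(-3 + 2*I/3) = ((-5 + 4*I/3)*exp(-3 + 2*I/3))/(92/9 - 58*I/3) = (-1557/9685 - 3363*I/19370)*exp(-3 + 2*I/3)
  Res(f, 1 - 3*I/2) = P(1 - 3*I/2)/Q'(1 - 3*I/2) = ((3 - 3*I)*exp(1 - 3*I/2))/(13/12 + 2*I) = (-396/745 - 1332*I/745)*exp(1 - 3*I/2)

Sum of residues inside C: (9/13 + 51*I/26)*exp(1 - 2*I) + (-1557/9685 - 3363*I/19370)*exp(-3 + 2*I/3) + (-396/745 - 1332*I/745)*exp(1 - 3*I/2)
∮_C f(z) dz = 2πi · ((9/13 + 51*I/26)*exp(1 - 2*I) + (-1557/9685 - 3363*I/19370)*exp(-3 + 2*I/3) + (-396/745 - 1332*I/745)*exp(1 - 3*I/2)) = pi*(2664/745 - 792*I/745)*exp(1 - 3*I/2) + pi*(3363/9685 - 3114*I/9685)*exp(-3 + 2*I/3) + pi*(-51/13 + 18*I/13)*exp(1 - 2*I)

Final answer: pi*(2664/745 - 792*I/745)*exp(1 - 3*I/2) + pi*(3363/9685 - 3114*I/9685)*exp(-3 + 2*I/3) + pi*(-51/13 + 18*I/13)*exp(1 - 2*I)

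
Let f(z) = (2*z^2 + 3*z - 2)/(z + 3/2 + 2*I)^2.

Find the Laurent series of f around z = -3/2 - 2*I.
Put w = z - (-3/2 - 2*I), i.e. z = w - 3/2 - 2*I. The denominator is w^2, so it suffices to rewrite the numerator in powers of w.

P(z) = 2*z^2 + 3*z - 2
P(w - 3/2 - 2*I) = -10 + 6*I + (-3 - 8*I)*w + 2*w^2

Dividing each term by w^2:
  f = (-10 + 6*I)/w^2 + (-3 - 8*I)/w + 2

Substituting back w = z + 3/2 + 2*I:
  f(z) = (-10 + 6*I)/(z + 3/2 + 2*I)^2 + (-3 - 8*I)/(z + 3/2 + 2*I) + 2

The series is finite because the numerator is a polynomial; the negative powers form the principal part, and the coefficient of 1/(z + 3/2 + 2*I) gives Res(f, -3/2 - 2*I) = -3 - 8*I.

Final answer: (-10 + 6*I)/(z + 3/2 + 2*I)^2 + (-3 - 8*I)/(z + 3/2 + 2*I) + 2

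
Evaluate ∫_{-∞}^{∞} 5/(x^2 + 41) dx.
Let f(z) = 5/(z^2 + 41). The denominator has no real zeros and deg Q - deg P = 2 ≥ 2, so the integral of f over the upper semicircle |z| = R tends to 0 as R → ∞. Closing the contour in the upper half-plane,
  ∫_{-∞}^{∞} f(x) dx = 2πi · Σ Res(f, z_k)  over the poles with Im z_k > 0.

Zeros of the denominator: z^2 + 41 = 0 gives z = ±sqrt(41)*I.
Upper half-plane: z = sqrt(41)*I (simple).

Each pole is a simple zero of Q(z) = z^2 + 41, so Res(f, z₀) = P(z₀)/Q'(z₀) with P(z) = 5, Q'(z) = 2*z:
  Res(f, sqrt(41)*I) = (5)/(2*sqrt(41)*I) = -5*sqrt(41)*I/82

∫_{-∞}^{∞} f(x) dx = 2πi · (-5*sqrt(41)*I/82) = 5*sqrt(41)*pi/41

Final answer: 5*sqrt(41)*pi/41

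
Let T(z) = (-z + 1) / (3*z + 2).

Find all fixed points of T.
{-sqrt(21)/6 - 1/2, -1/2 + sqrt(21)/6}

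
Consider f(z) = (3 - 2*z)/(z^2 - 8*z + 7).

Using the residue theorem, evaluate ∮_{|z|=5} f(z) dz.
By the residue theorem, ∮_C f(z) dz = 2πi · (sum of the residues of f at the poles inside |z| = 5).

The denominator factors as (z - 1)*(z - 7), so the singularities of f are simple poles at z = 1, z = 7.
  |1|² = 1 < 25 = 5², so this pole is inside the contour.
  |7|² = 49 > 25 = 5², so this pole is outside the contour.

With P(z) = 3 - 2*z and Q(z) = z^2 - 8*z + 7, each pole is simple, so Res(f, z₀) = P(z₀)/Q'(z₀) with Q'(z) = 2*z - 8.
  Res(f, 1) = P(1)/Q'(1) = (1)/(-6) = -1/6

∮_C f(z) dz = 2πi · (-1/6) = -I*pi/3

Final answer: -I*pi/3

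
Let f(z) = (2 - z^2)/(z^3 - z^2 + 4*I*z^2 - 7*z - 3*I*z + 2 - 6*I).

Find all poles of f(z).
The singularities of f are the zeros of the denominator. Factoring,
  z^3 - z^2 + 4*I*z^2 - 7*z - 3*I*z + 2 - 6*I = (z - 2 + I)*(z + 2*I)*(z + 1 + I)
so the candidates are z = 2 - I, z = -2*I, z = -1 - I.

Check the numerator P(z) = 2 - z^2 at each one:
  P(2 - I) = -1 + 4*I ≠ 0, so z = 2 - I is a (simple) pole.
  P(-2*I) = 6 ≠ 0, so z = -2*I is a (simple) pole.
  P(-1 - I) = 2 - 2*I ≠ 0, so z = -1 - I is a (simple) pole.

Poles of f: {-1 - I, -2*I, 2 - I}

Final answer: {-1 - I, -2*I, 2 - I}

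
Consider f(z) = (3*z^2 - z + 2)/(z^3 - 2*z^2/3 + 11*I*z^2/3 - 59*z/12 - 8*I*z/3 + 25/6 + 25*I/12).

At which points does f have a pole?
The singularities of f are the zeros of the denominator. Factoring,
  z^3 - 2*z^2/3 + 11*I*z^2/3 - 59*z/12 - 8*I*z/3 + 25/6 + 25*I/12 = (z - 3/2 + 2*I)*(z - 2/3 - I/3)*(z + 3/2 + 2*I)
so the candidates are z = 3/2 - 2*I, z = 2/3 + I/3, z = -3/2 - 2*I.

Check the numerator P(z) = 3*z^2 - z + 2 at each one:
  P(3/2 - 2*I) = -19/4 - 16*I ≠ 0, so z = 3/2 - 2*I is a (simple) pole.
  P(2/3 + I/3) = 7/3 + I ≠ 0, so z = 2/3 + I/3 is a (simple) pole.
  P(-3/2 - 2*I) = -7/4 + 20*I ≠ 0, so z = -3/2 - 2*I is a (simple) pole.

Poles of f: {-3/2 - 2*I, 2/3 + I/3, 3/2 - 2*I}

Final answer: {-3/2 - 2*I, 2/3 + I/3, 3/2 - 2*I}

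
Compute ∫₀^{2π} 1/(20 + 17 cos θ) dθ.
Let J = ∫₀^{2π} dθ/(20 + 17 cos θ).
Put z = e^{iθ}: then cos θ = (z + 1/z)/2, dθ = dz/(iz), and z runs once counterclockwise around |z| = 1:
  J = ∮_{|z|=1} 1/(20 + 17*(z + 1/z)/2) · dz/(iz) = (2/i) ∮_{|z|=1} dz/(17*z^2 + 40*z + 17).
The roots of 17*z^2 + 40*z + 17 are z = (-20 ± sqrt(20^2 - 17^2))/17, with sqrt(111) = sqrt(111); their product is 1, so only z₊ = -20/17 + sqrt(111)/17 lies inside the unit circle (z₋ = -20/17 - sqrt(111)/17 lies outside).
z₊ is a simple zero of q(z) = 17*z^2 + 40*z + 17, so Res(1/q, z₊) = 1/q'(z₊) with q'(z) = 34*z + 40; and q'(z₊) = 17*(z₊ - z₋) = 2*sqrt(111).
Therefore J = (2/i) · 2πi · 1/(2*sqrt(111)) = 2*pi/(sqrt(111)) = 2*sqrt(111)*pi/111

Final answer: 2*sqrt(111)*pi/111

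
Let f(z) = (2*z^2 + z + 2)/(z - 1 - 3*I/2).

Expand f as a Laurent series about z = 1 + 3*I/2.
Put w = z - (1 + 3*I/2), i.e. z = w + 1 + 3*I/2. The denominator is w, so it suffices to rewrite the numerator in powers of w.

P(z) = 2*z^2 + z + 2
P(w + 1 + 3*I/2) = 1/2 + 15*I/2 + (5 + 6*I)*w + 2*w^2

Dividing each term by w:
  f = (1/2 + 15*I/2)/w + 5 + 6*I + 2*w

Substituting back w = z - 1 - 3*I/2:
  f(z) = (1/2 + 15*I/2)/(z - 1 - 3*I/2) + 5 + 6*I + 2*(z - 1 - 3*I/2)

The series is finite because the numerator is a polynomial; the negative powers form the principal part, and the coefficient of 1/(z - 1 - 3*I/2) gives Res(f, 1 + 3*I/2) = 1/2 + 15*I/2.

Final answer: (1/2 + 15*I/2)/(z - 1 - 3*I/2) + 5 + 6*I + 2*(z - 1 - 3*I/2)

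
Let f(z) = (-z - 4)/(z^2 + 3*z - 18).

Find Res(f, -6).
Write f(z) = P(z)/Q(z) with P(z) = -z - 4 and Q(z) = z^2 + 3*z - 18.
The denominator factors as Q(z) = (z - 3)*(z + 6), so z = -6 is a simple zero of Q and P is analytic there; z = -6 is therefore a simple pole and
  Res(f, z₀) = P(z₀)/Q'(z₀).

Q'(z) = 2*z + 3, so Q'(-6) = -9.
P(-6) = 2.

Res(f, -6) = (2)/(-9) = -2/9

Final answer: -2/9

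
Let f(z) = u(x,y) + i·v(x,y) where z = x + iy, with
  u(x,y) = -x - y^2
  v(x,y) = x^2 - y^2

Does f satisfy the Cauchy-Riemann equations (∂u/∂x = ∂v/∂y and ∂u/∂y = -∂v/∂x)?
∂u/∂x = -1
∂v/∂y = -2*y
∂u/∂y = -2*y
∂v/∂x = 2*x
∂u/∂x ≠ ∂v/∂y and ∂u/∂y ≠ -∂v/∂x; the Cauchy-Riemann equations are not satisfied, so f is not analytic.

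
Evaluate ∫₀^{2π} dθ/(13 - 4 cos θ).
2*sqrt(17)*pi/51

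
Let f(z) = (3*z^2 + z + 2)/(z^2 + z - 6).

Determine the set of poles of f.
The singularities of f are the zeros of the denominator. Factoring,
  z^2 + z - 6 = (z + 3)*(z - 2)
so the candidates are z = -3, z = 2.

Check the numerator P(z) = 3*z^2 + z + 2 at each one:
  P(-3) = 26 ≠ 0, so z = -3 is a (simple) pole.
  P(2) = 16 ≠ 0, so z = 2 is a (simple) pole.

Poles of f: {-3, 2}

Final answer: {-3, 2}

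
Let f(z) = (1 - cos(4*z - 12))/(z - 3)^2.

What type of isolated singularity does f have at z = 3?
removable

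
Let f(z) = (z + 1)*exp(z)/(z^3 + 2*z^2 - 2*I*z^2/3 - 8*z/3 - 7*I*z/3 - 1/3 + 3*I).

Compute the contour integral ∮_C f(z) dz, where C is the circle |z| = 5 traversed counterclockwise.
By the residue theorem, ∮_C f(z) dz = 2πi · (sum of the residues of f at the poles inside |z| = 5).

The denominator factors as (z - I)*(z + 3 + I/3)*(z - 1), so the singularities of f are simple poles at z = I, z = -3 - I/3, z = 1.
  |I|² = 1 < 25 = 5², so this pole is inside the contour.
  |-3 - I/3|² = 82/9 < 25 = 5², so this pole is inside the contour.
  |1|² = 1 < 25 = 5², so this pole is inside the contour.

With P(z) = (z + 1)*exp(z) and Q(z) = z^3 + 2*z^2 - 2*I*z^2/3 - 8*z/3 - 7*I*z/3 - 1/3 + 3*I, each pole is simple, so Res(f, z₀) = P(z₀)/Q'(z₀) with Q'(z) = 3*z^2 + 4*z - 4*I*z/3 - 8/3 - 7*I/3.
  Res(f, I) = P(I)/Q'(I) = ((1 + I)*exp(I))/(-13/3 + 5*I/3) = (-12/97 - 27*I/97)*exp(I)
  Res(f, -3 - I/3) = P(-3 - I/3)/Q'(-3 - I/3) = ((-2 - I/3)*exp(-3 - I/3))/(104/9 + 19*I/3) = (-2043/14065 + 714*I/14065)*exp(-3 - I/3)
  Res(f, 1) = P(1)/Q'(1) = (2*exp(1))/(13/3 - 11*I/3) = exp(1)*(39/145 + 33*I/145)

Sum of residues inside C: (-12/97 - 27*I/97)*exp(I) + (-2043/14065 + 714*I/14065)*exp(-3 - I/3) + exp(1)*(39/145 + 33*I/145)
∮_C f(z) dz = 2πi · ((-12/97 - 27*I/97)*exp(I) + (-2043/14065 + 714*I/14065)*exp(-3 - I/3) + exp(1)*(39/145 + 33*I/145)) = pi*(-1428/14065 - 4086*I/14065)*exp(-3 - I/3) + pi*(54/97 - 24*I/97)*exp(I) + exp(1)*pi*(-66/145 + 78*I/145)

Final answer: pi*(-1428/14065 - 4086*I/14065)*exp(-3 - I/3) + pi*(54/97 - 24*I/97)*exp(I) + exp(1)*pi*(-66/145 + 78*I/145)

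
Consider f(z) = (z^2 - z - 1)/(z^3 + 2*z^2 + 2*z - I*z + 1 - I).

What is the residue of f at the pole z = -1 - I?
Write f(z) = P(z)/Q(z) with P(z) = z^2 - z - 1 and Q(z) = z^3 + 2*z^2 + 2*z - I*z + 1 - I.
The denominator factors as Q(z) = (z - I)*(z + 1)*(z + 1 + I), so z = -1 - I is a simple zero of Q and P is analytic there; z = -1 - I is therefore a simple pole and
  Res(f, z₀) = P(z₀)/Q'(z₀).

Q'(z) = 3*z^2 + 4*z + 2 - I, so Q'(-1 - I) = -2 + I.
P(-1 - I) = 3*I.

Res(f, -1 - I) = (3*I)/(-2 + I) = 3/5 - 6*I/5

Final answer: 3/5 - 6*I/5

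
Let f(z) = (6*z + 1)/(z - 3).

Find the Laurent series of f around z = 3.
Put w = z - (3), i.e. z = w + 3. The denominator is w, so it suffices to rewrite the numerator in powers of w.

P(z) = 6*z + 1
P(w + 3) = 19 + 6*w

Dividing each term by w:
  f = 19/w + 6

Substituting back w = z - 3:
  f(z) = 19/(z - 3) + 6

The series is finite because the numerator is a polynomial; the negative powers form the principal part, and the coefficient of 1/(z - 3) gives Res(f, 3) = 19.

Final answer: 19/(z - 3) + 6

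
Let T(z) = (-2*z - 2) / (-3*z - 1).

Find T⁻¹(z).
Set w = T(z) = (-2*z - 2) / (-3*z - 1) and solve for z:
  w*(-3*z - 1) = -2*z - 2
  -w + z*(2 - 3*w) + 2 = 0
  z*(2 - 3*w) = w - 2
  z = (2 - w)/(3*w - 2)
Renaming the variable, T⁻¹(z) = (-z + 2)/(3*z - 2).
(Check: ad - bc = -4 ≠ 0, so T is invertible.)

Final answer: (-z + 2)/(3*z - 2)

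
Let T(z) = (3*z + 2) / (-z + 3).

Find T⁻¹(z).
Set w = T(z) = (3*z + 2) / (-z + 3) and solve for z:
  w*(-z + 3) = 3*z + 2
  3*w + z*(-w - 3) - 2 = 0
  z*(-w - 3) = 2 - 3*w
  z = (3*w - 2)/(w + 3)
Renaming the variable, T⁻¹(z) = (3*z - 2)/(z + 3).
(Check: ad - bc = 11 ≠ 0, so T is invertible.)

Final answer: (3*z - 2)/(z + 3)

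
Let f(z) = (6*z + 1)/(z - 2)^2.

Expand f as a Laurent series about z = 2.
Put w = z - (2), i.e. z = w + 2. The denominator is w^2, so it suffices to rewrite the numerator in powers of w.

P(z) = 6*z + 1
P(w + 2) = 13 + 6*w

Dividing each term by w^2:
  f = 13/w^2 + 6/w

Substituting back w = z - 2:
  f(z) = 13/(z - 2)^2 + 6/(z - 2)

The series is finite because the numerator is a polynomial; the negative powers form the principal part, and the coefficient of 1/(z - 2) gives Res(f, 2) = 6.

Final answer: 13/(z - 2)^2 + 6/(z - 2)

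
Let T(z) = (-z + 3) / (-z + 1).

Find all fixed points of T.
{1 - sqrt(2)*I, 1 + sqrt(2)*I}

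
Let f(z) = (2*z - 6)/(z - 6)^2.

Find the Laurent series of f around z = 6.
6/(z - 6)^2 + 2/(z - 6)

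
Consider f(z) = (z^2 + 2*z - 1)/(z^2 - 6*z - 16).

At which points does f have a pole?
The singularities of f are the zeros of the denominator. Factoring,
  z^2 - 6*z - 16 = (z - 8)*(z + 2)
so the candidates are z = 8, z = -2.

Check the numerator P(z) = z^2 + 2*z - 1 at each one:
  P(8) = 79 ≠ 0, so z = 8 is a (simple) pole.
  P(-2) = -1 ≠ 0, so z = -2 is a (simple) pole.

Poles of f: {-2, 8}

Final answer: {-2, 8}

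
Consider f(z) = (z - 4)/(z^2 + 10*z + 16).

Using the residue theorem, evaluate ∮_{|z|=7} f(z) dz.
By the residue theorem, ∮_C f(z) dz = 2πi · (sum of the residues of f at the poles inside |z| = 7).

The denominator factors as (z + 8)*(z + 2), so the singularities of f are simple poles at z = -8, z = -2.
  |-8|² = 64 > 49 = 7², so this pole is outside the contour.
  |-2|² = 4 < 49 = 7², so this pole is inside the contour.

With P(z) = z - 4 and Q(z) = z^2 + 10*z + 16, each pole is simple, so Res(f, z₀) = P(z₀)/Q'(z₀) with Q'(z) = 2*z + 10.
  Res(f, -2) = P(-2)/Q'(-2) = (-6)/(6) = -1

∮_C f(z) dz = 2πi · (-1) = -2*I*pi

Final answer: -2*I*pi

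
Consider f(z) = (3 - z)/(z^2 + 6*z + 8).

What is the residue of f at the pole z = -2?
Write f(z) = P(z)/Q(z) with P(z) = 3 - z and Q(z) = z^2 + 6*z + 8.
The denominator factors as Q(z) = (z + 4)*(z + 2), so z = -2 is a simple zero of Q and P is analytic there; z = -2 is therefore a simple pole and
  Res(f, z₀) = P(z₀)/Q'(z₀).

Q'(z) = 2*z + 6, so Q'(-2) = 2.
P(-2) = 5.

Res(f, -2) = (5)/(2) = 5/2

Final answer: 5/2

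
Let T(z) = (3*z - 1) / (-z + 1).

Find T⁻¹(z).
Set w = T(z) = (3*z - 1) / (-z + 1) and solve for z:
  w*(-z + 1) = 3*z - 1
  w + z*(-w - 3) + 1 = 0
  z*(-w - 3) = -w - 1
  z = (w + 1)/(w + 3)
Renaming the variable, T⁻¹(z) = (z + 1)/(z + 3).
(Check: ad - bc = 2 ≠ 0, so T is invertible.)

Final answer: (z + 1)/(z + 3)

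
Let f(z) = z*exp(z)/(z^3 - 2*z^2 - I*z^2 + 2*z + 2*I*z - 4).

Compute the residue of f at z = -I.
Write f(z) = P(z)/Q(z) with P(z) = z*exp(z) and Q(z) = z^3 - 2*z^2 - I*z^2 + 2*z + 2*I*z - 4.
The denominator factors as Q(z) = (z + I)*(z - 2)*(z - 2*I), so z = -I is a simple zero of Q and P is analytic there; z = -I is therefore a simple pole and
  Res(f, z₀) = P(z₀)/Q'(z₀).

Q'(z) = 3*z^2 - 4*z - 2*I*z + 2 + 2*I, so Q'(-I) = -3 + 6*I.
P(-I) = -I*exp(-I).

Res(f, -I) = (-I*exp(-I))/(-3 + 6*I) = (-2/15 + I/15)*exp(-I)

Final answer: (-2/15 + I/15)*exp(-I)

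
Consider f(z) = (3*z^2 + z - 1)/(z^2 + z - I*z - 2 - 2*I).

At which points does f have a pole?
The singularities of f are the zeros of the denominator. Factoring,
  z^2 + z - I*z - 2 - 2*I = (z + 2)*(z - 1 - I)
so the candidates are z = -2, z = 1 + I.

Check the numerator P(z) = 3*z^2 + z - 1 at each one:
  P(-2) = 9 ≠ 0, so z = -2 is a (simple) pole.
  P(1 + I) = 7*I ≠ 0, so z = 1 + I is a (simple) pole.

Poles of f: {-2, 1 + I}

Final answer: {-2, 1 + I}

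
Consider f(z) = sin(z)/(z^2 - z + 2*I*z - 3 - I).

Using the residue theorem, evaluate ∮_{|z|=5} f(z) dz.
2*I*pi*sin(1 + I)/3 + 2*I*pi*sin(2 - I)/3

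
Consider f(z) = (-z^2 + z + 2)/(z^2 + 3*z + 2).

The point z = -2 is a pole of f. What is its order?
Factor the denominator:
  z^2 + 3*z + 2 = (z + 2)*(z + 1)

The numerator P(z) = -z^2 + z + 2 has P(-2) = -4 ≠ 0, so no factor of (z + 2) cancels.
Near z = -2 we can therefore write f(z) = g(z)/(z + 2) with g analytic at -2 and g(-2) ≠ 0 (g is the numerator divided by the remaining denominator factors).

Hence z = -2 is a pole of order 1.

Final answer: 1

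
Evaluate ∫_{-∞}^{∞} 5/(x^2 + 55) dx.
Let f(z) = 5/(z^2 + 55). The denominator has no real zeros and deg Q - deg P = 2 ≥ 2, so the integral of f over the upper semicircle |z| = R tends to 0 as R → ∞. Closing the contour in the upper half-plane,
  ∫_{-∞}^{∞} f(x) dx = 2πi · Σ Res(f, z_k)  over the poles with Im z_k > 0.

Zeros of the denominator: z^2 + 55 = 0 gives z = ±sqrt(55)*I.
Upper half-plane: z = sqrt(55)*I (simple).

Each pole is a simple zero of Q(z) = z^2 + 55, so Res(f, z₀) = P(z₀)/Q'(z₀) with P(z) = 5, Q'(z) = 2*z:
  Res(f, sqrt(55)*I) = (5)/(2*sqrt(55)*I) = -sqrt(55)*I/22

∫_{-∞}^{∞} f(x) dx = 2πi · (-sqrt(55)*I/22) = sqrt(55)*pi/11

Final answer: sqrt(55)*pi/11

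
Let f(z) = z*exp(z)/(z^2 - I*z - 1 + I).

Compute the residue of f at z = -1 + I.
(3/5 - I/5)*exp(-1 + I)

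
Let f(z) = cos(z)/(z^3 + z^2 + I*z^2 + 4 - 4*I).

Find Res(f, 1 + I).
Write f(z) = P(z)/Q(z) with P(z) = cos(z) and Q(z) = z^3 + z^2 + I*z^2 + 4 - 4*I.
The denominator factors as Q(z) = (z + 2*I)*(z - 1 - I)*(z + 2), so z = 1 + I is a simple zero of Q and P is analytic there; z = 1 + I is therefore a simple pole and
  Res(f, z₀) = P(z₀)/Q'(z₀).

Q'(z) = 3*z^2 + 2*z + 2*I*z, so Q'(1 + I) = 10*I.
P(1 + I) = cos(1 + I).

Res(f, 1 + I) = (cos(1 + I))/(10*I) = -I*cos(1 + I)/10

Final answer: -I*cos(1 + I)/10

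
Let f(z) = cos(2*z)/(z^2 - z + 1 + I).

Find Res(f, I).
Write f(z) = P(z)/Q(z) with P(z) = cos(2*z) and Q(z) = z^2 - z + 1 + I.
The denominator factors as Q(z) = (z - 1 + I)*(z - I), so z = I is a simple zero of Q and P is analytic there; z = I is therefore a simple pole and
  Res(f, z₀) = P(z₀)/Q'(z₀).

Q'(z) = 2*z - 1, so Q'(I) = -1 + 2*I.
P(I) = cosh(2).

Res(f, I) = (cosh(2))/(-1 + 2*I) = (-1/5 - 2*I/5)*cosh(2)

Final answer: (-1/5 - 2*I/5)*cosh(2)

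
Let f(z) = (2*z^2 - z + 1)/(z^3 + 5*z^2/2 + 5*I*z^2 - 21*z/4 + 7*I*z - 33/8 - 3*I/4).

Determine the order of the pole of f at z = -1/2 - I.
Factor the denominator:
  z^3 + 5*z^2/2 + 5*I*z^2 - 21*z/4 + 7*I*z - 33/8 - 3*I/4 = (z + 1/2 + I)^2*(z + 3/2 + 3*I)

The numerator P(z) = 2*z^2 - z + 1 has P(-1/2 - I) = 3*I ≠ 0, so no factor of (z + 1/2 + I) cancels.
Near z = -1/2 - I we can therefore write f(z) = g(z)/(z + 1/2 + I)^2 with g analytic at -1/2 - I and g(-1/2 - I) ≠ 0 (g is the numerator divided by the remaining denominator factors).

Hence z = -1/2 - I is a pole of order 2.

Final answer: 2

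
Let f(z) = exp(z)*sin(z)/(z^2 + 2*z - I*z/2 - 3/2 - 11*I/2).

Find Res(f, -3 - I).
(16/89 - 10*I/89)*exp(-3 - I)*sin(3 + I)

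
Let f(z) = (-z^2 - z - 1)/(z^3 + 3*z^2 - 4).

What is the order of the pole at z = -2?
2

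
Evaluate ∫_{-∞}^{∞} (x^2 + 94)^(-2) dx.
sqrt(94)*pi/17672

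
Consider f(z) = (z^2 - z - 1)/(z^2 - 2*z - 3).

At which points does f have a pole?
The singularities of f are the zeros of the denominator. Factoring,
  z^2 - 2*z - 3 = (z - 3)*(z + 1)
so the candidates are z = 3, z = -1.

Check the numerator P(z) = z^2 - z - 1 at each one:
  P(3) = 5 ≠ 0, so z = 3 is a (simple) pole.
  P(-1) = 1 ≠ 0, so z = -1 is a (simple) pole.

Poles of f: {-1, 3}

Final answer: {-1, 3}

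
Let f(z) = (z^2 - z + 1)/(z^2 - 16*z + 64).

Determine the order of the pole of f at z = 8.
Factor the denominator:
  z^2 - 16*z + 64 = (z - 8)^2

The numerator P(z) = z^2 - z + 1 has P(8) = 57 ≠ 0, so no factor of (z - 8) cancels.
Near z = 8 we can therefore write f(z) = g(z)/(z - 8)^2 with g analytic at 8 and g(8) ≠ 0 (g is just the numerator).

Hence z = 8 is a pole of order 2.

Final answer: 2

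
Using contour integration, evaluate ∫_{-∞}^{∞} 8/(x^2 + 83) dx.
8*sqrt(83)*pi/83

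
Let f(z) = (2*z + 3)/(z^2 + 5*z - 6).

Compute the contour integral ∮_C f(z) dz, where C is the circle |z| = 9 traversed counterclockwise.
By the residue theorem, ∮_C f(z) dz = 2πi · (sum of the residues of f at the poles inside |z| = 9).

The denominator factors as (z - 1)*(z + 6), so the singularities of f are simple poles at z = 1, z = -6.
  |1|² = 1 < 81 = 9², so this pole is inside the contour.
  |-6|² = 36 < 81 = 9², so this pole is inside the contour.

With P(z) = 2*z + 3 and Q(z) = z^2 + 5*z - 6, each pole is simple, so Res(f, z₀) = P(z₀)/Q'(z₀) with Q'(z) = 2*z + 5.
  Res(f, 1) = P(1)/Q'(1) = (5)/(7) = 5/7
  Res(f, -6) = P(-6)/Q'(-6) = (-9)/(-7) = 9/7

Sum of residues inside C: 2
∮_C f(z) dz = 2πi · (2) = 4*I*pi

Final answer: 4*I*pi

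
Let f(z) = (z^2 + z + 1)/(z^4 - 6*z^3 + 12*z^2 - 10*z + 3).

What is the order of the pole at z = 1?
Factor the denominator:
  z^4 - 6*z^3 + 12*z^2 - 10*z + 3 = (z - 1)^3*(z - 3)

The numerator P(z) = z^2 + z + 1 has P(1) = 3 ≠ 0, so no factor of (z - 1) cancels.
Near z = 1 we can therefore write f(z) = g(z)/(z - 1)^3 with g analytic at 1 and g(1) ≠ 0 (g is the numerator divided by the remaining denominator factors).

Hence z = 1 is a pole of order 3.

Final answer: 3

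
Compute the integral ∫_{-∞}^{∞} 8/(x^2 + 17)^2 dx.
Let f(z) = 8/(z^2 + 17)^2. The denominator has no real zeros and deg Q - deg P = 4 ≥ 2, so the integral of f over the upper semicircle |z| = R tends to 0 as R → ∞. Closing the contour in the upper half-plane,
  ∫_{-∞}^{∞} f(x) dx = 2πi · Σ Res(f, z_k)  over the poles with Im z_k > 0.

Zeros of the denominator: z^2 + 17 = 0 gives z = ±sqrt(17)*I.
Upper half-plane: z = sqrt(17)*I (a pole of order 2).

Write f(z) = g(z)/(z - sqrt(17)*I)^2 with g(z) = 8/(z + sqrt(17)*I)^2. For a double pole, Res(f, z₀) = g'(z₀):
  g'(z) = -16/(z + sqrt(17)*I)^3
  Res(f, sqrt(17)*I) = g'(sqrt(17)*I) = -2*sqrt(17)*I/289

∫_{-∞}^{∞} f(x) dx = 2πi · (-2*sqrt(17)*I/289) = 4*sqrt(17)*pi/289

Final answer: 4*sqrt(17)*pi/289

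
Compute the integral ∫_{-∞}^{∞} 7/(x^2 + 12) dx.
7*sqrt(3)*pi/6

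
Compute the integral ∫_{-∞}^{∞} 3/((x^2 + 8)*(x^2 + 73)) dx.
Let f(z) = 3/((z^2 + 8)*(z^2 + 73)). The denominator has no real zeros and deg Q - deg P = 4 ≥ 2, so the integral of f over the upper semicircle |z| = R tends to 0 as R → ∞. Closing the contour in the upper half-plane,
  ∫_{-∞}^{∞} f(x) dx = 2πi · Σ Res(f, z_k)  over the poles with Im z_k > 0.

Zeros of the denominator: z^2 + 8 = 0 gives z = ±2*sqrt(2)*I; z^2 + 73 = 0 gives z = ±sqrt(73)*I.
Upper half-plane: z = 2*sqrt(2)*I, z = sqrt(73)*I (simple).

Each pole is a simple zero of Q(z) = z^4 + 81*z^2 + 584, so Res(f, z₀) = P(z₀)/Q'(z₀) with P(z) = 3, Q'(z) = 4*z^3 + 162*z:
  Res(f, 2*sqrt(2)*I) = (3)/(260*sqrt(2)*I) = -3*sqrt(2)*I/520
  Res(f, sqrt(73)*I) = (3)/(-130*sqrt(73)*I) = 3*sqrt(73)*I/9490

Sum of residues: 3*I*(-73*sqrt(2) + 4*sqrt(73))/37960
∫_{-∞}^{∞} f(x) dx = 2πi · (3*I*(-73*sqrt(2) + 4*sqrt(73))/37960) = 3*pi*(-4*sqrt(73) + 73*sqrt(2))/18980

Final answer: 3*pi*(-4*sqrt(73) + 73*sqrt(2))/18980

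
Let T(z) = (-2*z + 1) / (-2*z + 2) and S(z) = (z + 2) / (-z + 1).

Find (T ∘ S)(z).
(3*z + 3)/(4*z + 2)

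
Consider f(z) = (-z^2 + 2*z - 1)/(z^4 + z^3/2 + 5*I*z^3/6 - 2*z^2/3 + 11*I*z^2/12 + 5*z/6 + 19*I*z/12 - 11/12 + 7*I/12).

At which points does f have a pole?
The singularities of f are the zeros of the denominator. Factoring,
  z^4 + z^3/2 + 5*I*z^3/6 - 2*z^2/3 + 11*I*z^2/12 + 5*z/6 + 19*I*z/12 - 11/12 + 7*I/12 = (z + 3/2 + I/3)*(z - I)*(z - 1 + I)*(z + I/2)
so the candidates are z = -3/2 - I/3, z = I, z = 1 - I, z = -I/2.

Check the numerator P(z) = -z^2 + 2*z - 1 at each one:
  P(-3/2 - I/3) = -221/36 - 5*I/3 ≠ 0, so z = -3/2 - I/3 is a (simple) pole.
  P(I) = 2*I ≠ 0, so z = I is a (simple) pole.
  P(1 - I) = 1 ≠ 0, so z = 1 - I is a (simple) pole.
  P(-I/2) = -3/4 - I ≠ 0, so z = -I/2 is a (simple) pole.

Poles of f: {-3/2 - I/3, -I/2, I, 1 - I}

Final answer: {-3/2 - I/3, -I/2, I, 1 - I}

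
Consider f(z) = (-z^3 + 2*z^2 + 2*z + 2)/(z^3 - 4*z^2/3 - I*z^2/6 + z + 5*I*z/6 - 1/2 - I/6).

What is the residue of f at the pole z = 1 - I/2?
Write f(z) = P(z)/Q(z) with P(z) = -z^3 + 2*z^2 + 2*z + 2 and Q(z) = z^3 - 4*z^2/3 - I*z^2/6 + z + 5*I*z/6 - 1/2 - I/6.
The denominator factors as Q(z) = (z - I)*(z - 1 + I/2)*(z - 1/3 + I/3), so z = 1 - I/2 is a simple zero of Q and P is analytic there; z = 1 - I/2 is therefore a simple pole and
  Res(f, z₀) = P(z₀)/Q'(z₀).

Q'(z) = 3*z^2 - 8*z/3 - I*z/3 + 1 + 5*I/6, so Q'(1 - I/2) = 5/12 - 7*I/6.
P(1 - I/2) = 21/4 - 13*I/8.

Res(f, 1 - I/2) = (21/4 - 13*I/8)/(5/12 - 7*I/6) = 588/221 + 1569*I/442

Final answer: 588/221 + 1569*I/442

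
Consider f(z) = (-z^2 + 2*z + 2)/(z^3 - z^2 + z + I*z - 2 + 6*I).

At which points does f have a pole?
The singularities of f are the zeros of the denominator. Factoring,
  z^3 - z^2 + z + I*z - 2 + 6*I = (z + 1 + I)*(z - 2*I)*(z - 2 + I)
so the candidates are z = -1 - I, z = 2*I, z = 2 - I.

Check the numerator P(z) = -z^2 + 2*z + 2 at each one:
  P(-1 - I) = -4*I ≠ 0, so z = -1 - I is a (simple) pole.
  P(2*I) = 6 + 4*I ≠ 0, so z = 2*I is a (simple) pole.
  P(2 - I) = 3 + 2*I ≠ 0, so z = 2 - I is a (simple) pole.

Poles of f: {-1 - I, 2*I, 2 - I}

Final answer: {-1 - I, 2*I, 2 - I}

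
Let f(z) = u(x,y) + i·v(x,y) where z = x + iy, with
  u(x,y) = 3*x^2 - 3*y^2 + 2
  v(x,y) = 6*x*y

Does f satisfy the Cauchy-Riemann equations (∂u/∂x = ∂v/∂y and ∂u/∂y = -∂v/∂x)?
∂u/∂x = 6*x
∂v/∂y = 6*x
∂u/∂y = -6*y
∂v/∂x = 6*y
∂u/∂x = ∂v/∂y and ∂u/∂y = -∂v/∂x hold identically; f is analytic.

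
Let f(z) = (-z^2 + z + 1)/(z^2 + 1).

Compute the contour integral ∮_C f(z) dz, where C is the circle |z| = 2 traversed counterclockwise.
By the residue theorem, ∮_C f(z) dz = 2πi · (sum of the residues of f at the poles inside |z| = 2).

The denominator factors as (z - I)*(z + I), so the singularities of f are simple poles at z = I, z = -I.
  |I|² = 1 < 4 = 2², so this pole is inside the contour.
  |-I|² = 1 < 4 = 2², so this pole is inside the contour.

With P(z) = -z^2 + z + 1 and Q(z) = z^2 + 1, each pole is simple, so Res(f, z₀) = P(z₀)/Q'(z₀) with Q'(z) = 2*z.
  Res(f, I) = P(I)/Q'(I) = (2 + I)/(2*I) = 1/2 - I
  Res(f, -I) = P(-I)/Q'(-I) = (2 - I)/(-2*I) = 1/2 + I

Sum of residues inside C: 1
∮_C f(z) dz = 2πi · (1) = 2*I*pi

Final answer: 2*I*pi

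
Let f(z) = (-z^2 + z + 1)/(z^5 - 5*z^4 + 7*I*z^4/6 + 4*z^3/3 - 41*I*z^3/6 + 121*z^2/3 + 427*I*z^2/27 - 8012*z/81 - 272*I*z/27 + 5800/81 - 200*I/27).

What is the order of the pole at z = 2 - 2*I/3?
3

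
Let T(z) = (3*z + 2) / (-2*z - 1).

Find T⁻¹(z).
(-z - 2)/(2*z + 3)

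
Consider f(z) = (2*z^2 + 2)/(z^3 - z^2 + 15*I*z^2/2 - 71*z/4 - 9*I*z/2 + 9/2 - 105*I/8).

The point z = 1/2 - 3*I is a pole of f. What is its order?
2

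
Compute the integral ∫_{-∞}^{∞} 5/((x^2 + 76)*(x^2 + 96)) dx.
Let f(z) = 5/((z^2 + 76)*(z^2 + 96)). The denominator has no real zeros and deg Q - deg P = 4 ≥ 2, so the integral of f over the upper semicircle |z| = R tends to 0 as R → ∞. Closing the contour in the upper half-plane,
  ∫_{-∞}^{∞} f(x) dx = 2πi · Σ Res(f, z_k)  over the poles with Im z_k > 0.

Zeros of the denominator: z^2 + 76 = 0 gives z = ±2*sqrt(19)*I; z^2 + 96 = 0 gives z = ±4*sqrt(6)*I.
Upper half-plane: z = 2*sqrt(19)*I, z = 4*sqrt(6)*I (simple).

Each pole is a simple zero of Q(z) = z^4 + 172*z^2 + 7296, so Res(f, z₀) = P(z₀)/Q'(z₀) with P(z) = 5, Q'(z) = 4*z^3 + 344*z:
  Res(f, 2*sqrt(19)*I) = (5)/(80*sqrt(19)*I) = -sqrt(19)*I/304
  Res(f, 4*sqrt(6)*I) = (5)/(-160*sqrt(6)*I) = sqrt(6)*I/192

Sum of residues: I*(-sqrt(19)/304 + sqrt(6)/192)
∫_{-∞}^{∞} f(x) dx = 2πi · (I*(-sqrt(19)/304 + sqrt(6)/192)) = pi*(-19*sqrt(6) + 12*sqrt(19))/1824

Final answer: pi*(-19*sqrt(6) + 12*sqrt(19))/1824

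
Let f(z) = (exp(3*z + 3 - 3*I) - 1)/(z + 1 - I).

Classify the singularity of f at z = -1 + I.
Let u = z + 1 - I. The exponent is 3*z + 3 - 3*I = 3u, so
  f = (e^(3u) - 1)/u = ((3u) + (3u)^2/2 + (3u)^3/6 + ...)/u = 3 + (9/2)*u + (9/2)*u^2 + ...
The Laurent expansion about u = 0 has no negative powers; equivalently lim_{z→-1 + I} f(z) = 3 exists and is finite.
So the singularity is removable.

Final answer: removable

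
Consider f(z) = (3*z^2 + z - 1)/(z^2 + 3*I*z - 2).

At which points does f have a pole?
The singularities of f are the zeros of the denominator. Factoring,
  z^2 + 3*I*z - 2 = (z + 2*I)*(z + I)
so the candidates are z = -2*I, z = -I.

Check the numerator P(z) = 3*z^2 + z - 1 at each one:
  P(-2*I) = -13 - 2*I ≠ 0, so z = -2*I is a (simple) pole.
  P(-I) = -4 - I ≠ 0, so z = -I is a (simple) pole.

Poles of f: {-2*I, -I}

Final answer: {-2*I, -I}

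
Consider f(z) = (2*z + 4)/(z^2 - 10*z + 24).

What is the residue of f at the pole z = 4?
Write f(z) = P(z)/Q(z) with P(z) = 2*z + 4 and Q(z) = z^2 - 10*z + 24.
The denominator factors as Q(z) = (z - 6)*(z - 4), so z = 4 is a simple zero of Q and P is analytic there; z = 4 is therefore a simple pole and
  Res(f, z₀) = P(z₀)/Q'(z₀).

Q'(z) = 2*z - 10, so Q'(4) = -2.
P(4) = 12.

Res(f, 4) = (12)/(-2) = -6

Final answer: -6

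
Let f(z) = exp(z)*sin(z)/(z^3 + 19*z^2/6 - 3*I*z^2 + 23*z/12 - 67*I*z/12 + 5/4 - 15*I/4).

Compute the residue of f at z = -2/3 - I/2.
Write f(z) = P(z)/Q(z) with P(z) = exp(z)*sin(z) and Q(z) = z^3 + 19*z^2/6 - 3*I*z^2 + 23*z/12 - 67*I*z/12 + 5/4 - 15*I/4.
The denominator factors as Q(z) = (z + 3/2 - 3*I/2)*(z + 1 - 2*I)*(z + 2/3 + I/2), so z = -2/3 - I/2 is a simple zero of Q and P is analytic there; z = -2/3 - I/2 is therefore a simple pole and
  Res(f, z₀) = P(z₀)/Q'(z₀).

Q'(z) = 3*z^2 + 19*z/3 - 6*I*z + 23/12 - 67*I/12, so Q'(-2/3 - I/2) = -85/18 - 11*I/4.
P(-2/3 - I/2) = -exp(-2/3 - I/2)*sin(2/3 + I/2).

Res(f, -2/3 - I/2) = (-exp(-2/3 - I/2)*sin(2/3 + I/2))/(-85/18 - 11*I/4) = (6120/38701 - 3564*I/38701)*exp(-2/3 - I/2)*sin(2/3 + I/2)

Final answer: (6120/38701 - 3564*I/38701)*exp(-2/3 - I/2)*sin(2/3 + I/2)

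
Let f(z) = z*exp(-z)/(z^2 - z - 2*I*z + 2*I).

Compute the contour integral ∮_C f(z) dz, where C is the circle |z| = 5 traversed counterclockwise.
By the residue theorem, ∮_C f(z) dz = 2πi · (sum of the residues of f at the poles inside |z| = 5).

The denominator factors as (z - 1)*(z - 2*I), so the singularities of f are simple poles at z = 1, z = 2*I.
  |1|² = 1 < 25 = 5², so this pole is inside the contour.
  |2*I|² = 4 < 25 = 5², so this pole is inside the contour.

With P(z) = z*exp(-z) and Q(z) = z^2 - z - 2*I*z + 2*I, each pole is simple, so Res(f, z₀) = P(z₀)/Q'(z₀) with Q'(z) = 2*z - 1 - 2*I.
  Res(f, 1) = P(1)/Q'(1) = (exp(-1))/(1 - 2*I) = (1/5 + 2*I/5)*exp(-1)
  Res(f, 2*I) = P(2*I)/Q'(2*I) = (2*I*exp(-2*I))/(-1 + 2*I) = (4/5 - 2*I/5)*exp(-2*I)

Sum of residues inside C: (4/5 - 2*I/5)*exp(-2*I) + (1/5 + 2*I/5)*exp(-1)
∮_C f(z) dz = 2πi · ((4/5 - 2*I/5)*exp(-2*I) + (1/5 + 2*I/5)*exp(-1)) = pi*(4/5 + 8*I/5)*exp(-2*I) + pi*(-4/5 + 2*I/5)*exp(-1)

Final answer: pi*(4/5 + 8*I/5)*exp(-2*I) + pi*(-4/5 + 2*I/5)*exp(-1)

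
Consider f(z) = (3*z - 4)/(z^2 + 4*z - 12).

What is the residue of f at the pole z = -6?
Write f(z) = P(z)/Q(z) with P(z) = 3*z - 4 and Q(z) = z^2 + 4*z - 12.
The denominator factors as Q(z) = (z + 6)*(z - 2), so z = -6 is a simple zero of Q and P is analytic there; z = -6 is therefore a simple pole and
  Res(f, z₀) = P(z₀)/Q'(z₀).

Q'(z) = 2*z + 4, so Q'(-6) = -8.
P(-6) = -22.

Res(f, -6) = (-22)/(-8) = 11/4

Final answer: 11/4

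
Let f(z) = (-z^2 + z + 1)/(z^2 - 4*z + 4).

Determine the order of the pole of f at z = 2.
Factor the denominator:
  z^2 - 4*z + 4 = (z - 2)^2

The numerator P(z) = -z^2 + z + 1 has P(2) = -1 ≠ 0, so no factor of (z - 2) cancels.
Near z = 2 we can therefore write f(z) = g(z)/(z - 2)^2 with g analytic at 2 and g(2) ≠ 0 (g is just the numerator).

Hence z = 2 is a pole of order 2.

Final answer: 2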